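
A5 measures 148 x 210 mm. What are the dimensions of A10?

A6: ⌊210/2⌋ × 148 = 105 × 148 mm
A7: ⌊148/2⌋ × 105 = 74 × 105 mm
A8: ⌊105/2⌋ × 74 = 52 × 74 mm
A9: ⌊74/2⌋ × 52 = 37 × 52 mm
A10: ⌊52/2⌋ × 37 = 26 × 37 mm

26 × 37 mm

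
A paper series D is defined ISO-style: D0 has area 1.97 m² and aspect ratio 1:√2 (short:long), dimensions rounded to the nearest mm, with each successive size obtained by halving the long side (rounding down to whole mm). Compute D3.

Let D0's short side be w mm. w · w√2 = 1.97 m² = 1,970,000 mm², so w ≈ 1180.3 mm and w√2 ≈ 1669.1 mm → D0 = 1180 × 1669 mm.
D1: ⌊1669/2⌋ × 1180 = 834 × 1180 mm
D2: ⌊1180/2⌋ × 834 = 590 × 834 mm
D3: ⌊834/2⌋ × 590 = 417 × 590 mm

417 × 590 mm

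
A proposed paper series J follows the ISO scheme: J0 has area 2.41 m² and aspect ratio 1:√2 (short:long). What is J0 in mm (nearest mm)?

1305 × 1846 mm

Let the short side be w mm. Then w · w√2 = 2.41 m² = 2,410,000 mm².
w² = 2,410,000/√2, so w ≈ 1305.4 mm; long side = w√2 ≈ 1846.1 mm.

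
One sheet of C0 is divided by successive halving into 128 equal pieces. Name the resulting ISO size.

128 = 2^7, so 7 halving steps.
C0 → C1 → … → C7 after 7 steps.

C7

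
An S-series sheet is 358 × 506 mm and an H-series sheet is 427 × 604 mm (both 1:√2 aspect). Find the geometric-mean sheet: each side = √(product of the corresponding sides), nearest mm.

Short side: √(358 · 427) = √152866 ≈ 391.0 → 391 mm
Long side: √(506 · 604) = √305624 ≈ 552.8 → 553 mm

391 × 553 mm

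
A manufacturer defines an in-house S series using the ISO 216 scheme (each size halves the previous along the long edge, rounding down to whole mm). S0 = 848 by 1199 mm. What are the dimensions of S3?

299 × 424 mm

S1: ⌊1199/2⌋ × 848 = 599 × 848 mm
S2: ⌊848/2⌋ × 599 = 424 × 599 mm
S3: ⌊599/2⌋ × 424 = 299 × 424 mm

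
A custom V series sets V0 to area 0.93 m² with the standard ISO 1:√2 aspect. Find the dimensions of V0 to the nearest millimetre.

811 × 1147 mm

Let the short side be w mm. Then w · w√2 = 0.93 m² = 930,000 mm².
w² = 930,000/√2, so w ≈ 810.9 mm; long side = w√2 ≈ 1146.8 mm.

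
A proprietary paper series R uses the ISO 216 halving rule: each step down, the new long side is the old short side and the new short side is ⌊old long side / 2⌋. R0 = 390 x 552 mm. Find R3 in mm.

R1: ⌊552/2⌋ × 390 = 276 × 390 mm
R2: ⌊390/2⌋ × 276 = 195 × 276 mm
R3: ⌊276/2⌋ × 195 = 138 × 195 mm

138 × 195 mm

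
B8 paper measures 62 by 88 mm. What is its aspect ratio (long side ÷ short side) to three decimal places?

1.419

88 / 62 = 1.419
ISO 216 targets √2 ≈ 1.414; the +0.005 deviation is from mm rounding.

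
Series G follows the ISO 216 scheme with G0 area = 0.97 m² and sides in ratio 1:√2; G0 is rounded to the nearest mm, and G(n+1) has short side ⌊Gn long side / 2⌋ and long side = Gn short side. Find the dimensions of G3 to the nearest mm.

Let G0's short side be w mm. w · w√2 = 0.97 m² = 970,000 mm², so w ≈ 828.2 mm and w√2 ≈ 1171.2 mm → G0 = 828 × 1171 mm.
G1: ⌊1171/2⌋ × 828 = 585 × 828 mm
G2: ⌊828/2⌋ × 585 = 414 × 585 mm
G3: ⌊585/2⌋ × 414 = 292 × 414 mm

292 × 414 mm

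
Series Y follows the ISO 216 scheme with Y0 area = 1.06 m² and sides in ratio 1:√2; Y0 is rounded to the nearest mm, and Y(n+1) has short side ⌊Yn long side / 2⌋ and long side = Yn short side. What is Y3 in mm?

306 × 433 mm

Let Y0's short side be w mm. w · w√2 = 1.06 m² = 1,060,000 mm², so w ≈ 865.8 mm and w√2 ≈ 1224.4 mm → Y0 = 866 × 1224 mm.
Y1: ⌊1224/2⌋ × 866 = 612 × 866 mm
Y2: ⌊866/2⌋ × 612 = 433 × 612 mm
Y3: ⌊612/2⌋ × 433 = 306 × 433 mm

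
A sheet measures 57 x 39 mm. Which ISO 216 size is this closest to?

Aspect ratio 57/39 ≈ 1.462 (ISO target is √2 ≈ 1.414).
In the C-series (envelope sizes, between A and B): C9 = 40 × 57 mm.
Off by 1 mm total — nearest standard size.

C9 (40 × 57 mm)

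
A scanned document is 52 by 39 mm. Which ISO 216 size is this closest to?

Aspect ratio 52/39 ≈ 1.333 (ISO target is √2 ≈ 1.414).
In the A-series (A0 area = 1 m²): A9 = 37 × 52 mm.
Off by 2 mm total — nearest standard size.

A9 (37 × 52 mm)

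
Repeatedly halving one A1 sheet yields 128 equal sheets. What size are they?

A8

128 = 2^7, so 7 halving steps.
A1 → A2 → … → A8 after 7 steps.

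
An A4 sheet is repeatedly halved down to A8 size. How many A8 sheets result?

16

Each ISO step halves the sheet: 1 × A4 → 2 × A5 → 4 × A6 → 8 × A7 → …
From A4 to A8 is 4 halving steps: 2^4 = 16.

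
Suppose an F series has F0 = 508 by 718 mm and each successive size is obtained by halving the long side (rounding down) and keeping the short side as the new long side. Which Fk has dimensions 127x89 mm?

F5

F0: 508 × 718 mm
F1: 359 × 508 mm
F2: 254 × 359 mm
F3: 179 × 254 mm
F4: 127 × 179 mm
F5: 89 × 127 mm
F6: 63 × 89 mm
→ matches F5.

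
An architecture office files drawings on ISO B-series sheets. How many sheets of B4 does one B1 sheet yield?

8

Each ISO step halves the sheet: 1 × B1 → 2 × B2 → 4 × B3 → 8 × B4
From B1 to B4 is 3 halving steps: 2^3 = 8.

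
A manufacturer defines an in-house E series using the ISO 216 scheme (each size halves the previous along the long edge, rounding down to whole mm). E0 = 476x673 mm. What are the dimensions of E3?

E1: ⌊673/2⌋ × 476 = 336 × 476 mm
E2: ⌊476/2⌋ × 336 = 238 × 336 mm
E3: ⌊336/2⌋ × 238 = 168 × 238 mm

168 × 238 mm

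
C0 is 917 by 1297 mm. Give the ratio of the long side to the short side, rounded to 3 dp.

1.414

1297 / 917 = 1.414
Matches √2 ≈ 1.414 — the ISO 216 defining ratio.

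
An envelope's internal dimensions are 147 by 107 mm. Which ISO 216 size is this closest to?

Aspect ratio 147/107 ≈ 1.374 (ISO target is √2 ≈ 1.414).
In the A-series (A0 area = 1 m²): A6 = 105 × 148 mm.
Off by 3 mm total — nearest standard size.

A6 (105 × 148 mm)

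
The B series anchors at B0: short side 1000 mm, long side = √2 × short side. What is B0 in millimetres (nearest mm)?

1000 × 1414 mm

Short side = 1000 mm; long side = 1000√2 ≈ 1414.2 mm.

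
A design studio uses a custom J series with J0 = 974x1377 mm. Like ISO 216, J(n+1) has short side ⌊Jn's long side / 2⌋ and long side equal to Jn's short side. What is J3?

344 × 487 mm

J1 = 688 × 974 mm (from J0 by 1 halving).
J2: ⌊974/2⌋ × 688 = 487 × 688 mm
J3: ⌊688/2⌋ × 487 = 344 × 487 mm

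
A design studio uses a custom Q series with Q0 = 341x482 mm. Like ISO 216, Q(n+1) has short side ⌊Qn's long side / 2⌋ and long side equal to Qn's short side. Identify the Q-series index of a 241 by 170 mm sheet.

Q2

Q0: 341 × 482 mm
Q1: 241 × 341 mm
Q2: 170 × 241 mm
Q3: 120 × 170 mm
→ matches Q2.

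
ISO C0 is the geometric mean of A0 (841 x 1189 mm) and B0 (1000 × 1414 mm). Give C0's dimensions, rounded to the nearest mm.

917 × 1297 mm

Short: √(841 · 1000) = √841000 ≈ 917.1 mm.
Long: √(1189 · 1414) = √1681246 ≈ 1296.6 mm.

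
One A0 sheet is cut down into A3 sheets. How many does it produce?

8

Each ISO step halves the sheet: 1 × A0 → 2 × A1 → 4 × A2 → 8 × A3
From A0 to A3 is 3 halving steps: 2^3 = 8.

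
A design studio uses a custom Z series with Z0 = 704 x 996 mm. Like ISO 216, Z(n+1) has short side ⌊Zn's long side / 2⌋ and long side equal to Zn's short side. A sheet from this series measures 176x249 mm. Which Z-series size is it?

Z4

Z0: 704 × 996 mm
Z1: 498 × 704 mm
Z2: 352 × 498 mm
Z3: 249 × 352 mm
Z4: 176 × 249 mm
Z5: 124 × 176 mm
→ matches Z4.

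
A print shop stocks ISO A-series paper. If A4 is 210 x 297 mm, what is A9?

A5: ⌊297/2⌋ × 210 = 148 × 210 mm
A6: ⌊210/2⌋ × 148 = 105 × 148 mm
A7: ⌊148/2⌋ × 105 = 74 × 105 mm
A8: ⌊105/2⌋ × 74 = 52 × 74 mm
A9: ⌊74/2⌋ × 52 = 37 × 52 mm

37 × 52 mm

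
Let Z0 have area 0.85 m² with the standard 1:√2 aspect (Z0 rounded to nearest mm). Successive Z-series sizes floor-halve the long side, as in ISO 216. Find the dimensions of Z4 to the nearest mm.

193 × 274 mm

Let Z0's short side be w mm. w · w√2 = 0.85 m² = 850,000 mm², so w ≈ 775.3 mm and w√2 ≈ 1096.4 mm → Z0 = 775 × 1096 mm.
Z1: ⌊1096/2⌋ × 775 = 548 × 775 mm
Z2: ⌊775/2⌋ × 548 = 387 × 548 mm
Z3: ⌊548/2⌋ × 387 = 274 × 387 mm
Z4: ⌊387/2⌋ × 274 = 193 × 274 mm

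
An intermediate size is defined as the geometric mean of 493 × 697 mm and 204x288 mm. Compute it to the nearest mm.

317 × 448 mm

Short side: √(493 · 204) = √100572 ≈ 317.1 → 317 mm
Long side: √(697 · 288) = √200736 ≈ 448.0 → 448 mm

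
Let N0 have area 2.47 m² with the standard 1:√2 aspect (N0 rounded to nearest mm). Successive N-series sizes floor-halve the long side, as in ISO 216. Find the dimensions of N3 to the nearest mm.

467 × 661 mm

Let N0's short side be w mm. w · w√2 = 2.47 m² = 2,470,000 mm², so w ≈ 1321.6 mm and w√2 ≈ 1869.0 mm → N0 = 1322 × 1869 mm.
N1: ⌊1869/2⌋ × 1322 = 934 × 1322 mm
N2: ⌊1322/2⌋ × 934 = 661 × 934 mm
N3: ⌊934/2⌋ × 661 = 467 × 661 mm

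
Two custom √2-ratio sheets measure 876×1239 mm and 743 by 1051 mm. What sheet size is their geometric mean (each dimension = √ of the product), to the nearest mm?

807 × 1141 mm

Short side: √(876 · 743) = √650868 ≈ 806.8 → 807 mm
Long side: √(1239 · 1051) = √1302189 ≈ 1141.1 → 1141 mm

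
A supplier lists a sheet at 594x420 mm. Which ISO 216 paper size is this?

Aspect ratio 594/420 ≈ 1.414 — close to the ISO √2 ≈ 1.414.
In the A-series (A0 area = 1 m²): A2 = 420 × 594 mm.

A2 (420 × 594 mm)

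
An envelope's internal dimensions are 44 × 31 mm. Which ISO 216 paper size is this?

Aspect ratio 44/31 ≈ 1.419 — close to the ISO √2 ≈ 1.414.
In the B-series (B0 = 1000 × 1414 mm): B10 = 31 × 44 mm.

B10 (31 × 44 mm)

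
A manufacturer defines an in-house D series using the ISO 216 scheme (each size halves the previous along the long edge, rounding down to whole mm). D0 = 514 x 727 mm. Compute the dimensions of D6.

D1 = 363 × 514 mm (from D0 by 1 halving).
D2: ⌊514/2⌋ × 363 = 257 × 363 mm
D3: ⌊363/2⌋ × 257 = 181 × 257 mm
D4: ⌊257/2⌋ × 181 = 128 × 181 mm
D5: ⌊181/2⌋ × 128 = 90 × 128 mm
D6: ⌊128/2⌋ × 90 = 64 × 90 mm

64 × 90 mm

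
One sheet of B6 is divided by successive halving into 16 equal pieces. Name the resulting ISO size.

16 = 2^4, so 4 halving steps.
B6 → B7 → … → B10 after 4 steps.

B10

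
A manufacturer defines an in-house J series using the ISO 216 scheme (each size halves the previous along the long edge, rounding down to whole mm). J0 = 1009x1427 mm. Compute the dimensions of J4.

J1 = 713 × 1009 mm (from J0 by 1 halving).
J2: ⌊1009/2⌋ × 713 = 504 × 713 mm
J3: ⌊713/2⌋ × 504 = 356 × 504 mm
J4: ⌊504/2⌋ × 356 = 252 × 356 mm

252 × 356 mm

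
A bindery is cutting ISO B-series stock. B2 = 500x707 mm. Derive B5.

176 × 250 mm

B3: ⌊707/2⌋ × 500 = 353 × 500 mm
B4: ⌊500/2⌋ × 353 = 250 × 353 mm
B5: ⌊353/2⌋ × 250 = 176 × 250 mm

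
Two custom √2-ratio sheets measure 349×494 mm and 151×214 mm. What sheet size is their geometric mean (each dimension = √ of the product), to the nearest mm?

230 × 325 mm

Short side: √(349 · 151) = √52699 ≈ 229.6 → 230 mm
Long side: √(494 · 214) = √105716 ≈ 325.1 → 325 mm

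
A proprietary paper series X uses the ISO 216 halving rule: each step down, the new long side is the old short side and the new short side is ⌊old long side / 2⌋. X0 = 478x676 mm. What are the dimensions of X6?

X1: ⌊676/2⌋ × 478 = 338 × 478 mm
X2: ⌊478/2⌋ × 338 = 239 × 338 mm
X3: ⌊338/2⌋ × 239 = 169 × 239 mm
X4: ⌊239/2⌋ × 169 = 119 × 169 mm
X5: ⌊169/2⌋ × 119 = 84 × 119 mm
X6: ⌊119/2⌋ × 84 = 59 × 84 mm

59 × 84 mm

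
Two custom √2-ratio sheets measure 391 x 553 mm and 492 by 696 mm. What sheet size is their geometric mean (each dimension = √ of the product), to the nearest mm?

439 × 620 mm

Short side: √(391 · 492) = √192372 ≈ 438.6 → 439 mm
Long side: √(553 · 696) = √384888 ≈ 620.4 → 620 mm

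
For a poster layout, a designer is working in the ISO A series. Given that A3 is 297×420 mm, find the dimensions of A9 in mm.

A4: ⌊420/2⌋ × 297 = 210 × 297 mm
A5: ⌊297/2⌋ × 210 = 148 × 210 mm
A6: ⌊210/2⌋ × 148 = 105 × 148 mm
A7: ⌊148/2⌋ × 105 = 74 × 105 mm
A8: ⌊105/2⌋ × 74 = 52 × 74 mm
A9: ⌊74/2⌋ × 52 = 37 × 52 mm

37 × 52 mm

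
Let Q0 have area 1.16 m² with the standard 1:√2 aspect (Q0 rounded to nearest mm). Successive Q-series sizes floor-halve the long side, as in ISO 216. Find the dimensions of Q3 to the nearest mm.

320 × 453 mm

Let Q0's short side be w mm. w · w√2 = 1.16 m² = 1,160,000 mm², so w ≈ 905.7 mm and w√2 ≈ 1280.8 mm → Q0 = 906 × 1281 mm.
Q1: ⌊1281/2⌋ × 906 = 640 × 906 mm
Q2: ⌊906/2⌋ × 640 = 453 × 640 mm
Q3: ⌊640/2⌋ × 453 = 320 × 453 mm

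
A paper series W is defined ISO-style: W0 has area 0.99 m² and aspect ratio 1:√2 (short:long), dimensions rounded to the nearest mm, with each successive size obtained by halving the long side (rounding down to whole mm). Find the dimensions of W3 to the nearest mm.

Let W0's short side be w mm. w · w√2 = 0.99 m² = 990,000 mm², so w ≈ 836.7 mm and w√2 ≈ 1183.2 mm → W0 = 837 × 1183 mm.
W1: ⌊1183/2⌋ × 837 = 591 × 837 mm
W2: ⌊837/2⌋ × 591 = 418 × 591 mm
W3: ⌊591/2⌋ × 418 = 295 × 418 mm

295 × 418 mm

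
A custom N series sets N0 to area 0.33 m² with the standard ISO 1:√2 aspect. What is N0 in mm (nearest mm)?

Let the short side be w mm. Then w · w√2 = 0.33 m² = 330,000 mm².
w² = 330,000/√2, so w ≈ 483.1 mm; long side = w√2 ≈ 683.1 mm.

483 × 683 mm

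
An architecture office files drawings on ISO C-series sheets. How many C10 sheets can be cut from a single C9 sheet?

2

Each ISO step halves the sheet: 1 × C9 → 2 × C10
From C9 to C10 is 1 halving step: 2^1 = 2.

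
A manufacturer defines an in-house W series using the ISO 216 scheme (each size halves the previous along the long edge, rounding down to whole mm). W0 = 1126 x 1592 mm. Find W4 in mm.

281 × 398 mm

W1: ⌊1592/2⌋ × 1126 = 796 × 1126 mm
W2: ⌊1126/2⌋ × 796 = 563 × 796 mm
W3: ⌊796/2⌋ × 563 = 398 × 563 mm
W4: ⌊563/2⌋ × 398 = 281 × 398 mm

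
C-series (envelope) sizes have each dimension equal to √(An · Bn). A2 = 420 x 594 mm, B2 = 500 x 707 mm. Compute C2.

458 × 648 mm

Short side: √(420 · 500) = √210000 ≈ 458.3 → 458 mm
Long side: √(594 · 707) = √419958 ≈ 648.0 → 648 mm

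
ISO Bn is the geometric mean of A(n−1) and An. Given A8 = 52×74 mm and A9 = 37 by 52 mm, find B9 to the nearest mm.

Short side: √(52 · 37) = √1924 ≈ 43.9 → 44 mm
Long side: √(74 · 52) = √3848 ≈ 62.0 → 62 mm

44 × 62 mm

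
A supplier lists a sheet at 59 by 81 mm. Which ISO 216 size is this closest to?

C8 (57 × 81 mm)

Aspect ratio 81/59 ≈ 1.373 (ISO target is √2 ≈ 1.414).
In the C-series (envelope sizes, between A and B): C8 = 57 × 81 mm.
Off by 2 mm total — nearest standard size.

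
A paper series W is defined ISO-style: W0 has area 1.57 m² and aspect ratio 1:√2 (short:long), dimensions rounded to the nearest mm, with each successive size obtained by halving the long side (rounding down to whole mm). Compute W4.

Let W0's short side be w mm. w · w√2 = 1.57 m² = 1,570,000 mm², so w ≈ 1053.6 mm and w√2 ≈ 1490.1 mm → W0 = 1054 × 1490 mm.
W1: ⌊1490/2⌋ × 1054 = 745 × 1054 mm
W2: ⌊1054/2⌋ × 745 = 527 × 745 mm
W3: ⌊745/2⌋ × 527 = 372 × 527 mm
W4: ⌊527/2⌋ × 372 = 263 × 372 mm

263 × 372 mm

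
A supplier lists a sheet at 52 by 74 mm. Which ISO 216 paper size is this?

Aspect ratio 74/52 ≈ 1.423 — close to the ISO √2 ≈ 1.414.
In the A-series (A0 area = 1 m²): A8 = 52 × 74 mm.

A8 (52 × 74 mm)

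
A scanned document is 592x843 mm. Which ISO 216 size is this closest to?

A1 (594 × 841 mm)

Aspect ratio 843/592 ≈ 1.424 — close to the ISO √2 ≈ 1.414.
In the A-series (A0 area = 1 m²): A1 = 594 × 841 mm.
Off by 4 mm total — nearest standard size.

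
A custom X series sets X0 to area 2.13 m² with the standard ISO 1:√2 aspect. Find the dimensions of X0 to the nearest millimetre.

1227 × 1736 mm

Let the short side be w mm. Then w · w√2 = 2.13 m² = 2,130,000 mm².
w² = 2,130,000/√2, so w ≈ 1227.2 mm; long side = w√2 ≈ 1735.6 mm.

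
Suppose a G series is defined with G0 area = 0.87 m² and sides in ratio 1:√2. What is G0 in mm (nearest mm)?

784 × 1109 mm

Let the short side be w mm. Then w · w√2 = 0.87 m² = 870,000 mm².
w² = 870,000/√2, so w ≈ 784.3 mm; long side = w√2 ≈ 1109.2 mm.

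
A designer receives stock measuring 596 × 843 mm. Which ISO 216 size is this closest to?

Aspect ratio 843/596 ≈ 1.414 — close to the ISO √2 ≈ 1.414.
In the A-series (A0 area = 1 m²): A1 = 594 × 841 mm.
Off by 4 mm total — nearest standard size.

A1 (594 × 841 mm)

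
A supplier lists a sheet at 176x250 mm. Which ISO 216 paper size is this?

Aspect ratio 250/176 ≈ 1.420 — close to the ISO √2 ≈ 1.414.
In the B-series (B0 = 1000 × 1414 mm): B5 = 176 × 250 mm.

B5 (176 × 250 mm)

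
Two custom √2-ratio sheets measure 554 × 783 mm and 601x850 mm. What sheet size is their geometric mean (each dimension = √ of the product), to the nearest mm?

Short side: √(554 · 601) = √332954 ≈ 577.0 → 577 mm
Long side: √(783 · 850) = √665550 ≈ 815.8 → 816 mm

577 × 816 mm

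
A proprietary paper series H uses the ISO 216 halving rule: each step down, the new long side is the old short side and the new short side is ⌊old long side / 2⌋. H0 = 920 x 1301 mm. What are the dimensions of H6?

115 × 162 mm

H1: ⌊1301/2⌋ × 920 = 650 × 920 mm
H2: ⌊920/2⌋ × 650 = 460 × 650 mm
H3: ⌊650/2⌋ × 460 = 325 × 460 mm
H4: ⌊460/2⌋ × 325 = 230 × 325 mm
H5: ⌊325/2⌋ × 230 = 162 × 230 mm
H6: ⌊230/2⌋ × 162 = 115 × 162 mm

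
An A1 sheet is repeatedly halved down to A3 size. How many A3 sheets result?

A1 = 594 × 841 mm; A3 = 297 × 420 mm.
Each halving step doubles the count; 2 steps from A1 to A3.
2^2 = 4.

4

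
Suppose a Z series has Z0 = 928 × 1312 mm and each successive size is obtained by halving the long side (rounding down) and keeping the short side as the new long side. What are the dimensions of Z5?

Z1: ⌊1312/2⌋ × 928 = 656 × 928 mm
Z2: ⌊928/2⌋ × 656 = 464 × 656 mm
Z3: ⌊656/2⌋ × 464 = 328 × 464 mm
Z4: ⌊464/2⌋ × 328 = 232 × 328 mm
Z5: ⌊328/2⌋ × 232 = 164 × 232 mm

164 × 232 mm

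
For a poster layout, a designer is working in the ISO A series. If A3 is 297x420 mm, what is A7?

74 × 105 mm

A4: ⌊420/2⌋ × 297 = 210 × 297 mm
A5: ⌊297/2⌋ × 210 = 148 × 210 mm
A6: ⌊210/2⌋ × 148 = 105 × 148 mm
A7: ⌊148/2⌋ × 105 = 74 × 105 mm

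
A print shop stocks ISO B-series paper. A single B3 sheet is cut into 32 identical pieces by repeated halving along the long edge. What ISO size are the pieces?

B8

32 = 2^5, so 5 halving steps.
B3 → B4 → … → B8 after 5 steps.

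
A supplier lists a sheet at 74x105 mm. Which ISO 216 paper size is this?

A7 (74 × 105 mm)

Aspect ratio 105/74 ≈ 1.419 — close to the ISO √2 ≈ 1.414.
In the A-series (A0 area = 1 m²): A7 = 74 × 105 mm.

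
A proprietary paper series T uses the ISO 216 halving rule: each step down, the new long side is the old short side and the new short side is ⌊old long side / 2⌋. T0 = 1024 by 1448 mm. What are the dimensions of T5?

T1: ⌊1448/2⌋ × 1024 = 724 × 1024 mm
T2: ⌊1024/2⌋ × 724 = 512 × 724 mm
T3: ⌊724/2⌋ × 512 = 362 × 512 mm
T4: ⌊512/2⌋ × 362 = 256 × 362 mm
T5: ⌊362/2⌋ × 256 = 181 × 256 mm

181 × 256 mm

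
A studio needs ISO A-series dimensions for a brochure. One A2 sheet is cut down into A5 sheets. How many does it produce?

8

Each ISO step halves the sheet: 1 × A2 → 2 × A3 → 4 × A4 → 8 × A5
From A2 to A5 is 3 halving steps: 2^3 = 8.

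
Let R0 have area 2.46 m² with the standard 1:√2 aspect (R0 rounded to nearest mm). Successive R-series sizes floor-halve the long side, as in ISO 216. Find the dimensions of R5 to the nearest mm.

233 × 329 mm

Let R0's short side be w mm. w · w√2 = 2.46 m² = 2,460,000 mm², so w ≈ 1318.9 mm and w√2 ≈ 1865.2 mm → R0 = 1319 × 1865 mm.
R1: ⌊1865/2⌋ × 1319 = 932 × 1319 mm
R2: ⌊1319/2⌋ × 932 = 659 × 932 mm
R3: ⌊932/2⌋ × 659 = 466 × 659 mm
R4: ⌊659/2⌋ × 466 = 329 × 466 mm
R5: ⌊466/2⌋ × 329 = 233 × 329 mm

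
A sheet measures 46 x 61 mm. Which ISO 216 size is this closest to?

Aspect ratio 61/46 ≈ 1.326 (ISO target is √2 ≈ 1.414).
In the B-series (B0 = 1000 × 1414 mm): B9 = 44 × 62 mm.
Off by 3 mm total — nearest standard size.

B9 (44 × 62 mm)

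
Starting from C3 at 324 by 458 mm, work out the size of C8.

57 × 81 mm

C4: ⌊458/2⌋ × 324 = 229 × 324 mm
C5: ⌊324/2⌋ × 229 = 162 × 229 mm
C6: ⌊229/2⌋ × 162 = 114 × 162 mm
C7: ⌊162/2⌋ × 114 = 81 × 114 mm
C8: ⌊114/2⌋ × 81 = 57 × 81 mm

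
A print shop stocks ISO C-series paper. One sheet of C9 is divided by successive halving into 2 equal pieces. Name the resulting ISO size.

C10

2 = 2^1, so 1 halving step.
C9 → C10 → … → C10 after 1 step.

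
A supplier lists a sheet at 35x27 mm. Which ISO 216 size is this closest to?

Aspect ratio 35/27 ≈ 1.296 (ISO target is √2 ≈ 1.414).
In the A-series (A0 area = 1 m²): A10 = 26 × 37 mm.
Off by 3 mm total — nearest standard size.

A10 (26 × 37 mm)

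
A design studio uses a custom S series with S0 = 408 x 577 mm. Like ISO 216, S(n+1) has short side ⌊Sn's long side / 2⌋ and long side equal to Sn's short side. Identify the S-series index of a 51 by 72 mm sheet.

S6

S0: 408 × 577 mm
S1: 288 × 408 mm
S2: 204 × 288 mm
S3: 144 × 204 mm
S4: 102 × 144 mm
S5: 72 × 102 mm
S6: 51 × 72 mm
S7: 36 × 51 mm
→ matches S6.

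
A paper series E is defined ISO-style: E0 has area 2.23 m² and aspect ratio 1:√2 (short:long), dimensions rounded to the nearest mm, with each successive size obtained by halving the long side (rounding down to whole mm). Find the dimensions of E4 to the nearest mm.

314 × 444 mm

Let E0's short side be w mm. w · w√2 = 2.23 m² = 2,230,000 mm², so w ≈ 1255.7 mm and w√2 ≈ 1775.9 mm → E0 = 1256 × 1776 mm.
E1: ⌊1776/2⌋ × 1256 = 888 × 1256 mm
E2: ⌊1256/2⌋ × 888 = 628 × 888 mm
E3: ⌊888/2⌋ × 628 = 444 × 628 mm
E4: ⌊628/2⌋ × 444 = 314 × 444 mm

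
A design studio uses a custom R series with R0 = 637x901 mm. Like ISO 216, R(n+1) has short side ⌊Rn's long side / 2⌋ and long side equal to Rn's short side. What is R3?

R1: ⌊901/2⌋ × 637 = 450 × 637 mm
R2: ⌊637/2⌋ × 450 = 318 × 450 mm
R3: ⌊450/2⌋ × 318 = 225 × 318 mm

225 × 318 mm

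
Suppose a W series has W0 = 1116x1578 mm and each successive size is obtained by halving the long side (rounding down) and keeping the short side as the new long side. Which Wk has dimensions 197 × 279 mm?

W5

W0: 1116 × 1578 mm
W1: 789 × 1116 mm
W2: 558 × 789 mm
W3: 394 × 558 mm
W4: 279 × 394 mm
W5: 197 × 279 mm
W6: 139 × 197 mm
→ matches W5.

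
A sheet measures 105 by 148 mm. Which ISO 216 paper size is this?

Aspect ratio 148/105 ≈ 1.410 — close to the ISO √2 ≈ 1.414.
In the A-series (A0 area = 1 m²): A6 = 105 × 148 mm.

A6 (105 × 148 mm)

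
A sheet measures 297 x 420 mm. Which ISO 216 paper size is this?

Aspect ratio 420/297 ≈ 1.414 — close to the ISO √2 ≈ 1.414.
In the A-series (A0 area = 1 m²): A3 = 297 × 420 mm.

A3 (297 × 420 mm)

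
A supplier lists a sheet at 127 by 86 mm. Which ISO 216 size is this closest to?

Aspect ratio 127/86 ≈ 1.477 (ISO target is √2 ≈ 1.414).
In the B-series (B0 = 1000 × 1414 mm): B7 = 88 × 125 mm.
Off by 4 mm total — nearest standard size.

B7 (88 × 125 mm)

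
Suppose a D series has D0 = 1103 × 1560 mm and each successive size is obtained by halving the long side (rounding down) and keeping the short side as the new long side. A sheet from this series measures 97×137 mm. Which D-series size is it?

D7

D0: 1103 × 1560 mm
D1: 780 × 1103 mm
D2: 551 × 780 mm
D3: 390 × 551 mm
D4: 275 × 390 mm
D5: 195 × 275 mm
D6: 137 × 195 mm
D7: 97 × 137 mm
D8: 68 × 97 mm
→ matches D7.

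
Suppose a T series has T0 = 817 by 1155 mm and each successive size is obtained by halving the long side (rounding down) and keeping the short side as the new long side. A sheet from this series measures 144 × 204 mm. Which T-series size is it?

T0: 817 × 1155 mm
T1: 577 × 817 mm
T2: 408 × 577 mm
T3: 288 × 408 mm
T4: 204 × 288 mm
T5: 144 × 204 mm
T6: 102 × 144 mm
→ matches T5.

T5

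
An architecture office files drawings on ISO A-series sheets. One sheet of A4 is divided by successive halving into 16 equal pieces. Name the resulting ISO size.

16 = 2^4, so 4 halving steps.
A4 → A5 → … → A8 after 4 steps.

A8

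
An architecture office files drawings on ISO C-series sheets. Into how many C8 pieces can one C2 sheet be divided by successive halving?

64

Each ISO step halves the sheet: 1 × C2 → 2 × C3 → 4 × C4 → 8 × C5 → …
From C2 to C8 is 6 halving steps: 2^6 = 64.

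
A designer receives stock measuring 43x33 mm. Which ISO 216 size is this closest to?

B10 (31 × 44 mm)

Aspect ratio 43/33 ≈ 1.303 (ISO target is √2 ≈ 1.414).
In the B-series (B0 = 1000 × 1414 mm): B10 = 31 × 44 mm.
Off by 3 mm total — nearest standard size.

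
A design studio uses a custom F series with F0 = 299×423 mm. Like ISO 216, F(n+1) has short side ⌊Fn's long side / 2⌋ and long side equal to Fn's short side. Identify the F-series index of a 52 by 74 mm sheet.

F5

F0: 299 × 423 mm
F1: 211 × 299 mm
F2: 149 × 211 mm
F3: 105 × 149 mm
F4: 74 × 105 mm
F5: 52 × 74 mm
F6: 37 × 52 mm
→ matches F5.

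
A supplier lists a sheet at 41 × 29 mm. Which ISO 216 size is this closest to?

C10 (28 × 40 mm)

Aspect ratio 41/29 ≈ 1.414 — close to the ISO √2 ≈ 1.414.
In the C-series (envelope sizes, between A and B): C10 = 28 × 40 mm.
Off by 2 mm total — nearest standard size.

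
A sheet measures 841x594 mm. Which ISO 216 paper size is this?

Aspect ratio 841/594 ≈ 1.416 — close to the ISO √2 ≈ 1.414.
In the A-series (A0 area = 1 m²): A1 = 594 × 841 mm.

A1 (594 × 841 mm)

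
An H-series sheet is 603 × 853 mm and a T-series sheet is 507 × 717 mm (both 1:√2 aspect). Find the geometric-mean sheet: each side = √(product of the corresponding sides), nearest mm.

553 × 782 mm

Short side: √(603 · 507) = √305721 ≈ 552.9 → 553 mm
Long side: √(853 · 717) = √611601 ≈ 782.0 → 782 mm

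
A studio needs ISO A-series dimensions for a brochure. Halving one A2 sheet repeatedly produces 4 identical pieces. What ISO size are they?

4 = 2^2, so 2 halving steps.
A2 → A3 → … → A4 after 2 steps.

A4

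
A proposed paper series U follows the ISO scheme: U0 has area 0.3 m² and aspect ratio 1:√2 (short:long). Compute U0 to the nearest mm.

Let the short side be w mm. Then w · w√2 = 0.3 m² = 300,000 mm².
w² = 300,000/√2, so w ≈ 460.6 mm; long side = w√2 ≈ 651.4 mm.

461 × 651 mm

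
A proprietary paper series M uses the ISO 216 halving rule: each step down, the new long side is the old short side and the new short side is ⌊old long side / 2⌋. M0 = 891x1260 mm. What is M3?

M1: ⌊1260/2⌋ × 891 = 630 × 891 mm
M2: ⌊891/2⌋ × 630 = 445 × 630 mm
M3: ⌊630/2⌋ × 445 = 315 × 445 mm

315 × 445 mm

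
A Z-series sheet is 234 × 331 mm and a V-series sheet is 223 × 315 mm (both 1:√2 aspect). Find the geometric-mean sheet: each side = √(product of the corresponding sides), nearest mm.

228 × 323 mm

Short side: √(234 · 223) = √52182 ≈ 228.4 → 228 mm
Long side: √(331 · 315) = √104265 ≈ 322.9 → 323 mm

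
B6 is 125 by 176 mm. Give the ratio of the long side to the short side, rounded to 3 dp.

1.408

176 / 125 = 1.408
ISO 216 targets √2 ≈ 1.414; the -0.006 deviation is from mm rounding.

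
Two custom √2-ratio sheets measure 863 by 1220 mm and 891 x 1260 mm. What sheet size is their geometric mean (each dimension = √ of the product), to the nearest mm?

877 × 1240 mm

Short side: √(863 · 891) = √768933 ≈ 876.9 → 877 mm
Long side: √(1220 · 1260) = √1537200 ≈ 1239.8 → 1240 mm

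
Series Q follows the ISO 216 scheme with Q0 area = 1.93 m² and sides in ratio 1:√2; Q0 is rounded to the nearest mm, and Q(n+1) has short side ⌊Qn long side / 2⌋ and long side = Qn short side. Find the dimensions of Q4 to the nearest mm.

Let Q0's short side be w mm. w · w√2 = 1.93 m² = 1,930,000 mm², so w ≈ 1168.2 mm and w√2 ≈ 1652.1 mm → Q0 = 1168 × 1652 mm.
Q1: ⌊1652/2⌋ × 1168 = 826 × 1168 mm
Q2: ⌊1168/2⌋ × 826 = 584 × 826 mm
Q3: ⌊826/2⌋ × 584 = 413 × 584 mm
Q4: ⌊584/2⌋ × 413 = 292 × 413 mm

292 × 413 mm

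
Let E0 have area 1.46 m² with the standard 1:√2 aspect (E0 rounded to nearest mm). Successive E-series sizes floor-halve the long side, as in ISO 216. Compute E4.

254 × 359 mm

Let E0's short side be w mm. w · w√2 = 1.46 m² = 1,460,000 mm², so w ≈ 1016.1 mm and w√2 ≈ 1436.9 mm → E0 = 1016 × 1437 mm.
E1: ⌊1437/2⌋ × 1016 = 718 × 1016 mm
E2: ⌊1016/2⌋ × 718 = 508 × 718 mm
E3: ⌊718/2⌋ × 508 = 359 × 508 mm
E4: ⌊508/2⌋ × 359 = 254 × 359 mm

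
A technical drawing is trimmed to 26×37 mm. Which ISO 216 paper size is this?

Aspect ratio 37/26 ≈ 1.423 — close to the ISO √2 ≈ 1.414.
In the A-series (A0 area = 1 m²): A10 = 26 × 37 mm.

A10 (26 × 37 mm)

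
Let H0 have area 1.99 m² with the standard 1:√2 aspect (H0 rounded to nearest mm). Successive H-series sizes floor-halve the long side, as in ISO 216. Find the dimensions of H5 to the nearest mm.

209 × 296 mm

Let H0's short side be w mm. w · w√2 = 1.99 m² = 1,990,000 mm², so w ≈ 1186.2 mm and w√2 ≈ 1677.6 mm → H0 = 1186 × 1678 mm.
H1: ⌊1678/2⌋ × 1186 = 839 × 1186 mm
H2: ⌊1186/2⌋ × 839 = 593 × 839 mm
H3: ⌊839/2⌋ × 593 = 419 × 593 mm
H4: ⌊593/2⌋ × 419 = 296 × 419 mm
H5: ⌊419/2⌋ × 296 = 209 × 296 mm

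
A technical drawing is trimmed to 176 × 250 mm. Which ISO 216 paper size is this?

Aspect ratio 250/176 ≈ 1.420 — close to the ISO √2 ≈ 1.414.
In the B-series (B0 = 1000 × 1414 mm): B5 = 176 × 250 mm.

B5 (176 × 250 mm)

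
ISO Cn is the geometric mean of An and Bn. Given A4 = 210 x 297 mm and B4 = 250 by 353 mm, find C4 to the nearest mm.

229 × 324 mm

Short side: √(210 · 250) = √52500 ≈ 229.1 → 229 mm
Long side: √(297 · 353) = √104841 ≈ 323.8 → 324 mm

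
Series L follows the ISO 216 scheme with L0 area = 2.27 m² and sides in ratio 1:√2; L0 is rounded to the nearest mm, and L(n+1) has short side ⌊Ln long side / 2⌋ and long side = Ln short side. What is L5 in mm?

224 × 316 mm

Let L0's short side be w mm. w · w√2 = 2.27 m² = 2,270,000 mm², so w ≈ 1266.9 mm and w√2 ≈ 1791.7 mm → L0 = 1267 × 1792 mm.
L1: ⌊1792/2⌋ × 1267 = 896 × 1267 mm
L2: ⌊1267/2⌋ × 896 = 633 × 896 mm
L3: ⌊896/2⌋ × 633 = 448 × 633 mm
L4: ⌊633/2⌋ × 448 = 316 × 448 mm
L5: ⌊448/2⌋ × 316 = 224 × 316 mm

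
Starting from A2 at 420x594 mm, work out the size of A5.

148 × 210 mm

A3: ⌊594/2⌋ × 420 = 297 × 420 mm
A4: ⌊420/2⌋ × 297 = 210 × 297 mm
A5: ⌊297/2⌋ × 210 = 148 × 210 mm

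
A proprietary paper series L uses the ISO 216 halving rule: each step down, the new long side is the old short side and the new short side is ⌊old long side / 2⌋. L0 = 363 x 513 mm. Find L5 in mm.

L1: ⌊513/2⌋ × 363 = 256 × 363 mm
L2: ⌊363/2⌋ × 256 = 181 × 256 mm
L3: ⌊256/2⌋ × 181 = 128 × 181 mm
L4: ⌊181/2⌋ × 128 = 90 × 128 mm
L5: ⌊128/2⌋ × 90 = 64 × 90 mm

64 × 90 mm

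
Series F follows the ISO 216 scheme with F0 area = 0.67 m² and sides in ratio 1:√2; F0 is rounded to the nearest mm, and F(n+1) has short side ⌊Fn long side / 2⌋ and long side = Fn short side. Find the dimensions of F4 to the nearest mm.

Let F0's short side be w mm. w · w√2 = 0.67 m² = 670,000 mm², so w ≈ 688.3 mm and w√2 ≈ 973.4 mm → F0 = 688 × 973 mm.
F1: ⌊973/2⌋ × 688 = 486 × 688 mm
F2: ⌊688/2⌋ × 486 = 344 × 486 mm
F3: ⌊486/2⌋ × 344 = 243 × 344 mm
F4: ⌊344/2⌋ × 243 = 172 × 243 mm

172 × 243 mm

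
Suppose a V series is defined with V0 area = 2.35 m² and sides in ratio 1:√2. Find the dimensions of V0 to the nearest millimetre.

Let the short side be w mm. Then w · w√2 = 2.35 m² = 2,350,000 mm².
w² = 2,350,000/√2, so w ≈ 1289.1 mm; long side = w√2 ≈ 1823.0 mm.

1289 × 1823 mm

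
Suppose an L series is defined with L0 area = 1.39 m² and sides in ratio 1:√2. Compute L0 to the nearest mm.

Let the short side be w mm. Then w · w√2 = 1.39 m² = 1,390,000 mm².
w² = 1,390,000/√2, so w ≈ 991.4 mm; long side = w√2 ≈ 1402.1 mm.

991 × 1402 mm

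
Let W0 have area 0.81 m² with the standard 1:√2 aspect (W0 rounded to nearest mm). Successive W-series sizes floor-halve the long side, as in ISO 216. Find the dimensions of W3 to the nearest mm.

267 × 378 mm

Let W0's short side be w mm. w · w√2 = 0.81 m² = 810,000 mm², so w ≈ 756.8 mm and w√2 ≈ 1070.3 mm → W0 = 757 × 1070 mm.
W1: ⌊1070/2⌋ × 757 = 535 × 757 mm
W2: ⌊757/2⌋ × 535 = 378 × 535 mm
W3: ⌊535/2⌋ × 378 = 267 × 378 mm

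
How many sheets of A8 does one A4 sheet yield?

16

Each ISO step halves the sheet: 1 × A4 → 2 × A5 → 4 × A6 → 8 × A7 → …
From A4 to A8 is 4 halving steps: 2^4 = 16.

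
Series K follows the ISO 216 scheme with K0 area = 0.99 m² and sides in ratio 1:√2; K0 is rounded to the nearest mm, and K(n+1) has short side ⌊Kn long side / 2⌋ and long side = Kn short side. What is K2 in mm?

418 × 591 mm

Let K0's short side be w mm. w · w√2 = 0.99 m² = 990,000 mm², so w ≈ 836.7 mm and w√2 ≈ 1183.2 mm → K0 = 837 × 1183 mm.
K1: ⌊1183/2⌋ × 837 = 591 × 837 mm
K2: ⌊837/2⌋ × 591 = 418 × 591 mm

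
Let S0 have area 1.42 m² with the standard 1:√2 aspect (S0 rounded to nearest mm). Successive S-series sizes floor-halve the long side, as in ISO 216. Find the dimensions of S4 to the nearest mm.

250 × 354 mm

Let S0's short side be w mm. w · w√2 = 1.42 m² = 1,420,000 mm², so w ≈ 1002.0 mm and w√2 ≈ 1417.1 mm → S0 = 1002 × 1417 mm.
S1: ⌊1417/2⌋ × 1002 = 708 × 1002 mm
S2: ⌊1002/2⌋ × 708 = 501 × 708 mm
S3: ⌊708/2⌋ × 501 = 354 × 501 mm
S4: ⌊501/2⌋ × 354 = 250 × 354 mm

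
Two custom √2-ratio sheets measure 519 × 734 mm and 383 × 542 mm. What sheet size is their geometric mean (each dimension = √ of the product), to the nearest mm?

Short side: √(519 · 383) = √198777 ≈ 445.8 → 446 mm
Long side: √(734 · 542) = √397828 ≈ 630.7 → 631 mm

446 × 631 mm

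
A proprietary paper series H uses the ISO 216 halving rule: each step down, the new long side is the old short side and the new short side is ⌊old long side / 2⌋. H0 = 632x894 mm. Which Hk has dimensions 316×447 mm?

H0: 632 × 894 mm
H1: 447 × 632 mm
H2: 316 × 447 mm
H3: 223 × 316 mm
→ matches H2.

H2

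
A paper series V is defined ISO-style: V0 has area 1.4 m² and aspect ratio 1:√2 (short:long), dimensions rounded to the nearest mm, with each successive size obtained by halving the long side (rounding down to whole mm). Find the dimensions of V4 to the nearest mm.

Let V0's short side be w mm. w · w√2 = 1.4 m² = 1,400,000 mm², so w ≈ 995.0 mm and w√2 ≈ 1407.1 mm → V0 = 995 × 1407 mm.
V1: ⌊1407/2⌋ × 995 = 703 × 995 mm
V2: ⌊995/2⌋ × 703 = 497 × 703 mm
V3: ⌊703/2⌋ × 497 = 351 × 497 mm
V4: ⌊497/2⌋ × 351 = 248 × 351 mm

248 × 351 mm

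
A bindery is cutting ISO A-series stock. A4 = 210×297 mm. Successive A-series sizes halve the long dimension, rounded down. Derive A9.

37 × 52 mm

A5: ⌊297/2⌋ × 210 = 148 × 210 mm
A6: ⌊210/2⌋ × 148 = 105 × 148 mm
A7: ⌊148/2⌋ × 105 = 74 × 105 mm
A8: ⌊105/2⌋ × 74 = 52 × 74 mm
A9: ⌊74/2⌋ × 52 = 37 × 52 mm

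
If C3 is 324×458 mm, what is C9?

40 × 57 mm

C4: ⌊458/2⌋ × 324 = 229 × 324 mm
C5: ⌊324/2⌋ × 229 = 162 × 229 mm
C6: ⌊229/2⌋ × 162 = 114 × 162 mm
C7: ⌊162/2⌋ × 114 = 81 × 114 mm
C8: ⌊114/2⌋ × 81 = 57 × 81 mm
C9: ⌊81/2⌋ × 57 = 40 × 57 mm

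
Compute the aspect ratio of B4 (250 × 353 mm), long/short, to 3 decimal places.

353 / 250 = 1.412
ISO 216 targets √2 ≈ 1.414; the -0.002 deviation is from mm rounding.

1.412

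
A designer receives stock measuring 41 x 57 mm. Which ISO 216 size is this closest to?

C9 (40 × 57 mm)

Aspect ratio 57/41 ≈ 1.390 (ISO target is √2 ≈ 1.414).
In the C-series (envelope sizes, between A and B): C9 = 40 × 57 mm.
Off by 1 mm total — nearest standard size.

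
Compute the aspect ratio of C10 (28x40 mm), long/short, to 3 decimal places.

40 / 28 = 1.429
ISO 216 targets √2 ≈ 1.414; the +0.014 deviation is from mm rounding.

1.429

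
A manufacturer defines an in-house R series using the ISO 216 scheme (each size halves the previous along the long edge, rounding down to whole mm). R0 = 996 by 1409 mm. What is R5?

176 × 249 mm

R1: ⌊1409/2⌋ × 996 = 704 × 996 mm
R2: ⌊996/2⌋ × 704 = 498 × 704 mm
R3: ⌊704/2⌋ × 498 = 352 × 498 mm
R4: ⌊498/2⌋ × 352 = 249 × 352 mm
R5: ⌊352/2⌋ × 249 = 176 × 249 mm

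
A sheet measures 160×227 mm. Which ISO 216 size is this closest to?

Aspect ratio 227/160 ≈ 1.419 — close to the ISO √2 ≈ 1.414.
In the C-series (envelope sizes, between A and B): C5 = 162 × 229 mm.
Off by 4 mm total — nearest standard size.

C5 (162 × 229 mm)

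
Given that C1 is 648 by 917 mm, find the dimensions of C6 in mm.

C2: ⌊917/2⌋ × 648 = 458 × 648 mm
C3: ⌊648/2⌋ × 458 = 324 × 458 mm
C4: ⌊458/2⌋ × 324 = 229 × 324 mm
C5: ⌊324/2⌋ × 229 = 162 × 229 mm
C6: ⌊229/2⌋ × 162 = 114 × 162 mm

114 × 162 mm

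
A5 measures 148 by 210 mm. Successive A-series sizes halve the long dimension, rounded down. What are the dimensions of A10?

A6: ⌊210/2⌋ × 148 = 105 × 148 mm
A7: ⌊148/2⌋ × 105 = 74 × 105 mm
A8: ⌊105/2⌋ × 74 = 52 × 74 mm
A9: ⌊74/2⌋ × 52 = 37 × 52 mm
A10: ⌊52/2⌋ × 37 = 26 × 37 mm

26 × 37 mm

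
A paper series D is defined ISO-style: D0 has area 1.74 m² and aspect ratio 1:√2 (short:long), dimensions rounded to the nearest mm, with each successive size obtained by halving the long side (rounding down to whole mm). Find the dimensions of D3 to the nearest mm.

392 × 554 mm

Let D0's short side be w mm. w · w√2 = 1.74 m² = 1,740,000 mm², so w ≈ 1109.2 mm and w√2 ≈ 1568.7 mm → D0 = 1109 × 1569 mm.
D1: ⌊1569/2⌋ × 1109 = 784 × 1109 mm
D2: ⌊1109/2⌋ × 784 = 554 × 784 mm
D3: ⌊784/2⌋ × 554 = 392 × 554 mm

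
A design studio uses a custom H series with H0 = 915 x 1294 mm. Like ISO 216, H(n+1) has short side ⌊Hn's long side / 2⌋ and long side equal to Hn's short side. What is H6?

H1: ⌊1294/2⌋ × 915 = 647 × 915 mm
H2: ⌊915/2⌋ × 647 = 457 × 647 mm
H3: ⌊647/2⌋ × 457 = 323 × 457 mm
H4: ⌊457/2⌋ × 323 = 228 × 323 mm
H5: ⌊323/2⌋ × 228 = 161 × 228 mm
H6: ⌊228/2⌋ × 161 = 114 × 161 mm

114 × 161 mm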